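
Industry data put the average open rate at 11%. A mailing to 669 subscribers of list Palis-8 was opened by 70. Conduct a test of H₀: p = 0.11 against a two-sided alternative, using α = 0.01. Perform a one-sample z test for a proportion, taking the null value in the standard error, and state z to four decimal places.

z = -0.4436

p̂ = 70/669 = 0.104634.
Under H₀, SE = √(0.11·0.89/669) = √(0.000146338) = 0.012097.
z = (0.104634 − 0.11)/0.012097 = -0.005366/0.012097 = -0.4436.
Two-sided p-value ≈ 2·Φ(−0.444) = 0.6573. With α = 0.01, fail to reject H₀.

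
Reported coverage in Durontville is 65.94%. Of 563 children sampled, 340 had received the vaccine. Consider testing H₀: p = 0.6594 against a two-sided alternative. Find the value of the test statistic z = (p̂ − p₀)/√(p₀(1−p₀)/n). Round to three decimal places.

p̂ = 340/563 = 0.603908.
SE = √(p₀(1−p₀)/n) = √(0.22459/563) = 0.019973.
z = (0.603908 − 0.6594)/0.019973 = -0.055492/0.019973 = -2.778.

z = -2.778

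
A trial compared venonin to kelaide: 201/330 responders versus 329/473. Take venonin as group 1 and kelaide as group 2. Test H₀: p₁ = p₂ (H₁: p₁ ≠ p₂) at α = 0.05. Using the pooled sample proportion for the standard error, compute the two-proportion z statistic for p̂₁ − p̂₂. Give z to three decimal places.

p̂₁ = 201/330 = 0.60909, p̂₂ = 329/473 = 0.69556.
Pooled p̂ = (201+329)/(330+473) = 530/803 = 0.66002.
SE = √(0.224392 × 0.00514447) = 0.03398.
z = (0.60909 − 0.69556)/0.03398 = -0.08647/0.03398 = -2.545.
Two-sided p-value ≈ 2·Φ(−2.545) = 0.0109; since p < α = 0.05, reject H₀.

z = -2.545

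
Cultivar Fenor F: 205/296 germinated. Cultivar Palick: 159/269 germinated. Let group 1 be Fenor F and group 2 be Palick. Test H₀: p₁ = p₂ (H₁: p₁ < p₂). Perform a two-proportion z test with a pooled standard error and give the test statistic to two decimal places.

z = 2.52

p̂₁ = 205/296 = 0.6926, p̂₂ = 159/269 = 0.5911.
Pooled p̂ = (205+159)/(296+269) = 364/565 = 0.6442.
SE = √(p̂(1−p̂)(1/n₁+1/n₂)) = √(0.6442·0.3558·0.00709585) = √(0.00162632) = 0.0403.
z = (0.6926 − 0.5911)/0.0403 = 0.1015/0.0403 = 2.52.
p-value = P(Z < 2.517) ≈ 0.9941.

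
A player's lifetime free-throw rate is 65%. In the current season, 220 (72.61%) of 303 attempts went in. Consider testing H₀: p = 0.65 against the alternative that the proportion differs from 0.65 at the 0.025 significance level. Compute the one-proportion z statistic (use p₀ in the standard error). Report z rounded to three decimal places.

p̂ = 220/303 ≈ 0.72607.
SE = √(p₀(1−p₀)/n) = √(0.2275/303) = 0.02740.
z = (0.72607 − 0.65)/0.02740 = 0.07607/0.02740 = 2.776.
Two-sided p-value ≈ 2·Φ(−2.776) = 0.0055, so at α = 0.025 we reject H₀.

z = 2.776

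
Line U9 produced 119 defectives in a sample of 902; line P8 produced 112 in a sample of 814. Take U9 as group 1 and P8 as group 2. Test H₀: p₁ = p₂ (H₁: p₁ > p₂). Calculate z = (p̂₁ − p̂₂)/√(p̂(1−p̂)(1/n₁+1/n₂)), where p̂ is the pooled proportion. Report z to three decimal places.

p̂₁ = 119/902 ≈ 0.13193, p̂₂ = 112/814 ≈ 0.13759.
Pooled p̂ = (119+112)/(902+814) = 231/1716 = 0.13462.
SE = √(p̂(1−p̂)(1/n₁+1/n₂)) = √(0.13462·0.86538·0.00233715) = √(0.000272264) = 0.01650.
z = (0.13193 − 0.13759)/0.01650 = -0.00566/0.01650 = -0.343.
p-value = P(Z > -0.343) ≈ 0.6343.

z = -0.343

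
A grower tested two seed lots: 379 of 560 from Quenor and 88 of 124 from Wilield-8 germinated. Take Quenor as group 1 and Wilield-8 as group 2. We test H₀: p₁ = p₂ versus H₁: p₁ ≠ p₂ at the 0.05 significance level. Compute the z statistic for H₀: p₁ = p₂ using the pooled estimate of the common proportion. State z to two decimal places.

p̂₁ = 379/560 ≈ 0.6768, p̂₂ = 88/124 ≈ 0.7097.
Pooled p̂ = (379+88)/(560+124) = 467/684 = 0.6827.
SE = √(p̂(1−p̂)(1/n₁+1/n₂)) = √(0.6827·0.3173·0.00985023) = √(0.00213359) = 0.0462.
z = (0.6768 − 0.7097)/0.0462 = -0.0329/0.0462 = -0.71.
Two-sided p-value ≈ 2·Φ(−0.712) = 0.4764, so at α = 0.05 we fail to reject H₀.

z = -0.71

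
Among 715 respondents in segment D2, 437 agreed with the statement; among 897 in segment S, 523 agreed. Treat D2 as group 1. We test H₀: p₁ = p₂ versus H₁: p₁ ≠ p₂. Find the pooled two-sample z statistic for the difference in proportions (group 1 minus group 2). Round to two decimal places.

p̂₁ = 437/715 ≈ 0.6112, p̂₂ = 523/897 ≈ 0.5831.
Pooled p̂ = (437+523)/(715+897) = 960/1612 = 0.5955.
SE = √(p̂(1−p̂)(1/n₁+1/n₂)) = √(0.5955·0.4045·0.00251343) = √(0.000605418) = 0.0246.
z = (0.6112 − 0.5831)/0.0246 = 0.0281/0.0246 = 1.14.
p-value = 2·P(Z > 1.143) ≈ 0.2529.

z = 1.14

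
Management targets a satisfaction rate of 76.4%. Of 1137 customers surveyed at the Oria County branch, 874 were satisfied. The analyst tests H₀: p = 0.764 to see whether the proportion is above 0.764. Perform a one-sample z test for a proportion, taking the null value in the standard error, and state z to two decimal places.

p̂ = 874/1137 ≈ 0.7687.
Under H₀, SE = √(0.764·0.236/1137) = √(0.000158579) = 0.0126.
z = (0.7687 − 0.764)/0.0126 = 0.0047/0.0126 = 0.37.
p-value = P(Z > 0.372) ≈ 0.3548.

z = 0.37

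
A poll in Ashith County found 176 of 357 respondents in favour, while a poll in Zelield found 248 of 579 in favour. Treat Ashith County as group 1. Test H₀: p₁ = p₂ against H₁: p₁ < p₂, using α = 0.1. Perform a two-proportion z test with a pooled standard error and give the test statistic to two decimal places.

p̂₁ = 176/357 ≈ 0.4930, p̂₂ = 248/579 ≈ 0.4283.
Pooled p̂ = (176+248)/(357+579) = 424/936 = 0.4530.
SE = √(0.24779 × 0.00452824) = 0.0335.
z = (0.4930 − 0.4283)/0.0335 = 0.0647/0.0335 = 1.93.
p-value = P(Z < 1.931) ≈ 0.9732, so at α = 0.1 we fail to reject H₀.

z = 1.93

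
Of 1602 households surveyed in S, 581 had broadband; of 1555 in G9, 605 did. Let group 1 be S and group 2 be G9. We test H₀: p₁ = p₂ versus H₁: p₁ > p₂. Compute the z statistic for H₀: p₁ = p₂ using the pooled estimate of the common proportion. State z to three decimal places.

z = -1.531

p̂₁ = 581/1602 = 0.36267, p̂₂ = 605/1555 = 0.38907.
Pooled p̂ = (581+605)/(1602+1555) = 1186/3157 = 0.37567.
SE = √(p̂(1−p̂)(1/n₁+1/n₂)) = √(0.37567·0.62433·0.00126731) = √(0.000297238) = 0.01724.
z = (0.36267 − 0.38907)/0.01724 = -0.02640/0.01724 = -1.531.
p-value = P(Z > -1.531) ≈ 0.9371.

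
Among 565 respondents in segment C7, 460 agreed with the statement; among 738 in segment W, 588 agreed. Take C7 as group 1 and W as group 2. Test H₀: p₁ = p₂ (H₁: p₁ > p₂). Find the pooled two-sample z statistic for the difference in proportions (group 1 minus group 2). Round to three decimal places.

p̂₁ = 460/565 ≈ 0.81416, p̂₂ = 588/738 ≈ 0.79675.
Pooled p̂ = (460+588)/(565+738) = 1048/1303 = 0.80430.
SE = √(p̂(1−p̂)(1/n₁+1/n₂)) = √(0.80430·0.19570·0.00312493) = √(0.000491872) = 0.02218.
z = (0.81416 − 0.79675)/0.02218 = 0.01741/0.02218 = 0.785.
p-value = P(Z > 0.785) ≈ 0.2162.

z = 0.785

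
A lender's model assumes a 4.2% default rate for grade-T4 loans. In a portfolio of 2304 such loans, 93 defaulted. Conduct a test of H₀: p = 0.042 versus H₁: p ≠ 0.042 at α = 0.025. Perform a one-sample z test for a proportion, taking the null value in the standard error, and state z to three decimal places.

z = -0.391

p̂ = 93/2304 = 0.040365.
Standard error under H₀: √(0.042×0.958/2304) = 0.004179.
z = (0.040365 − 0.042)/0.004179 = -0.001635/0.004179 = -0.391.
p-value = 2·P(Z > 0.391) ≈ 0.6955. With α = 0.025, fail to reject H₀.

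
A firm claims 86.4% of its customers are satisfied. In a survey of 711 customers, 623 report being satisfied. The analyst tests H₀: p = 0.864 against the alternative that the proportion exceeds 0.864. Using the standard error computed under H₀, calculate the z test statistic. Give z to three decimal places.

z = 0.951

p̂ = 623/711 = 0.87623.
Standard error under H₀: √(0.864×0.136/711) = 0.01286.
z = (0.87623 − 0.864)/0.01286 = 0.01223/0.01286 = 0.951.
p-value = P(Z > 0.951) ≈ 0.1707.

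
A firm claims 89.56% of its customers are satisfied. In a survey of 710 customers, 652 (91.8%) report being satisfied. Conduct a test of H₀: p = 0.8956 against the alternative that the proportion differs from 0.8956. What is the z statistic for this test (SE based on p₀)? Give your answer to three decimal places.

p̂ = 652/710 = 0.918310.
Under H₀, SE = √(0.8956·0.1044/710) = √(0.000131691) = 0.011476.
z = (0.918310 − 0.8956)/0.011476 = 0.022710/0.011476 = 1.979.
Two-sided p-value ≈ 2·Φ(−1.979) = 0.0478.

z = 1.979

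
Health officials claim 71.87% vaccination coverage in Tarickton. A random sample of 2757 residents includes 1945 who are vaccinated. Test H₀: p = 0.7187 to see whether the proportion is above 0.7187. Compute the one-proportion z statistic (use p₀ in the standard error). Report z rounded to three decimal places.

p̂ = 1945/2757 ≈ 0.70548.
Under H₀, SE = √(0.7187·0.2813/2757) = √(7.33298e-05) = 0.00856.
z = (0.70548 − 0.7187)/0.00856 = -0.01322/0.00856 = -1.544.
p-value = P(Z > -1.544) ≈ 0.9387.

z = -1.544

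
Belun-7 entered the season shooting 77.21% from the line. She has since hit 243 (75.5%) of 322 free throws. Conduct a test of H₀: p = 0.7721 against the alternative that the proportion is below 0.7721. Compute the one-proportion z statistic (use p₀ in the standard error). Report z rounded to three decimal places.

p̂ = 243/322 = 0.75466.
SE = √(p₀(1−p₀)/n) = √(0.17596/322) = 0.02338.
z = (0.75466 − 0.7721)/0.02338 = -0.01744/0.02338 = -0.746.
p-value = P(Z < -0.746) ≈ 0.2278.

z = -0.746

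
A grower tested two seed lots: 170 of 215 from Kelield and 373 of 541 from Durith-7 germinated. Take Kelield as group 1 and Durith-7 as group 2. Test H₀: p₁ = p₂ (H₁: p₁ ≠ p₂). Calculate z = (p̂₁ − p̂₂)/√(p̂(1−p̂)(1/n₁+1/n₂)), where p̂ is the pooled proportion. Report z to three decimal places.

p̂₁ = 170/215 = 0.79070, p̂₂ = 373/541 = 0.68946.
Pooled p̂ = (170+373)/(215+541) = 543/756 = 0.71825.
SE = √(0.202365 × 0.00649959) = 0.03627.
z = (0.79070 − 0.68946)/0.03627 = 0.10124/0.03627 = 2.791.

z = 2.791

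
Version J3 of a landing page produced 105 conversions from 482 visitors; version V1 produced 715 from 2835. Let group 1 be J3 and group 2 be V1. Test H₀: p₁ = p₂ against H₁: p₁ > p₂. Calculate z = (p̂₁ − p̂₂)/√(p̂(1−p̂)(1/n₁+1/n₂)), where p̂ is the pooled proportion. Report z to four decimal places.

z = -1.6167

p̂₁ = 105/482 ≈ 0.2178423, p̂₂ = 715/2835 ≈ 0.2522046.
Pooled p̂ = (105+715)/(482+2835) = 820/3317 = 0.2472113.
SE = √(p̂(1−p̂)(1/n₁+1/n₂)) = √(0.2472113·0.7527887·0.00242742) = √(0.000451738) = 0.0212541.
z = (0.2178423 − 0.2522046)/0.0212541 = -0.0343623/0.0212541 = -1.6167.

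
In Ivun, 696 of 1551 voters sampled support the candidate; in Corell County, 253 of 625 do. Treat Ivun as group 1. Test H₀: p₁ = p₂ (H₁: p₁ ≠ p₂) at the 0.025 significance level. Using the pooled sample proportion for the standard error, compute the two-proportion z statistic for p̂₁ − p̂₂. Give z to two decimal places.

z = 1.87

p̂₁ = 696/1551 = 0.4487, p̂₂ = 253/625 = 0.4048.
Pooled p̂ = (696+253)/(1551+625) = 949/2176 = 0.4361.
SE = √(0.24592 × 0.00224475) = 0.0235.
z = (0.4487 − 0.4048)/0.0235 = 0.0439/0.0235 = 1.87.
p-value = 2·P(Z > 1.870) ≈ 0.0614, so at α = 0.025 we fail to reject H₀.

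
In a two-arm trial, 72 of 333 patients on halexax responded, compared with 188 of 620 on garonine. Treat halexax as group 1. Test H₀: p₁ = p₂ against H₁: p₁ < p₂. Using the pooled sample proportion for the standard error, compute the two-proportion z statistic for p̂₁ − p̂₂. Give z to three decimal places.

p̂₁ = 72/333 = 0.21622, p̂₂ = 188/620 = 0.30323.
Pooled p̂ = (72+188)/(333+620) = 260/953 = 0.27282.
SE = √(0.19839 × 0.00461591) = 0.03026.
z = (0.21622 − 0.30323)/0.03026 = -0.08701/0.03026 = -2.875.
p-value = P(Z < -2.875) ≈ 0.0020.

z = -2.875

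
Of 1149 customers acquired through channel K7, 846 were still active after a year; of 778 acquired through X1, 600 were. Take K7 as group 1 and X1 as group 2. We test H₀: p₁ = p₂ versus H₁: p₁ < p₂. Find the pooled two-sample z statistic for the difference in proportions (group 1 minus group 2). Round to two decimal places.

p̂₁ = 846/1149 ≈ 0.7363, p̂₂ = 600/778 ≈ 0.7712.
Pooled p̂ = (846+600)/(1149+778) = 1446/1927 = 0.7504.
SE = √(p̂(1−p̂)(1/n₁+1/n₂)) = √(0.7504·0.2496·0.00215567) = √(0.000403768) = 0.0201.
z = (0.7363 − 0.7712)/0.0201 = -0.0349/0.0201 = -1.74.
p-value = P(Z < -1.738) ≈ 0.0411.

z = -1.74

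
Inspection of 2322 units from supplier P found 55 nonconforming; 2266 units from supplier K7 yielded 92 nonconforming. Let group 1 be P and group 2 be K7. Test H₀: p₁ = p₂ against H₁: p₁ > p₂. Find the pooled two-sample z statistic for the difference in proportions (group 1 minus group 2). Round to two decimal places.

z = -3.25

p̂₁ = 55/2322 ≈ 0.0237, p̂₂ = 92/2266 ≈ 0.0406.
Pooled p̂ = (55+92)/(2322+2266) = 147/4588 = 0.0320.
SE = √(p̂(1−p̂)(1/n₁+1/n₂)) = √(0.0320·0.9680·0.000871969) = √(2.70429e-05) = 0.0052.
z = (0.0237 − 0.0406)/0.0052 = -0.0169/0.0052 = -3.25.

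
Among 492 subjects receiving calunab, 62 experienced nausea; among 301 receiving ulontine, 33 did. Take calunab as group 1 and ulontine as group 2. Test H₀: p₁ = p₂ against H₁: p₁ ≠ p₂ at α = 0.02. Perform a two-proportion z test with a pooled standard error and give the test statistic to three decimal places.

z = 0.689

p̂₁ = 62/492 = 0.126016, p̂₂ = 33/301 = 0.109635.
Pooled p̂ = (62+33)/(492+301) = 95/793 = 0.119798.
SE = √(0.105447 × 0.00535478) = 0.023762.
z = (0.126016 − 0.109635)/0.023762 = 0.016381/0.023762 = 0.689.
Two-sided p-value ≈ 2·Φ(−0.689) = 0.4906; since p > α = 0.02, fail to reject H₀.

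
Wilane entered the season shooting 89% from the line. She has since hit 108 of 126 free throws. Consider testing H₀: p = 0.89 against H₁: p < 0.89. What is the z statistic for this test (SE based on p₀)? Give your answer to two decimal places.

z = -1.18

p̂ = 108/126 = 0.8571.
SE = √(p₀(1−p₀)/n) = √(0.0979/126) = 0.0279.
z = (0.8571 − 0.89)/0.0279 = -0.0329/0.0279 = -1.18.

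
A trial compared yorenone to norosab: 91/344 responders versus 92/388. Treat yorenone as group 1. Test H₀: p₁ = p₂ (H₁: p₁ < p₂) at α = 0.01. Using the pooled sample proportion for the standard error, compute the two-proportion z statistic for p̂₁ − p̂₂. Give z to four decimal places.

p̂₁ = 91/344 ≈ 0.264535, p̂₂ = 92/388 ≈ 0.237113.
Pooled p̂ = (91+92)/(344+388) = 183/732 = 0.250000.
SE = √(p̂(1−p̂)(1/n₁+1/n₂)) = √(0.250000·0.750000·0.0054843) = √(0.00102831) = 0.032067.
z = (0.264535 − 0.237113)/0.032067 = 0.027422/0.032067 = 0.8551.
p-value = P(Z < 0.855) ≈ 0.8038. With α = 0.01, fail to reject H₀.

z = 0.8551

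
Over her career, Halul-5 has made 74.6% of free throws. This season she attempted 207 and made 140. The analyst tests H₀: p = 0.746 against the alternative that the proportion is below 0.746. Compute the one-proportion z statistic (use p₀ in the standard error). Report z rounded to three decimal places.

z = -2.303

p̂ = 140/207 ≈ 0.676329.
SE = √(p₀(1−p₀)/n) = √(0.18948/207) = 0.030255.
z = (0.676329 − 0.746)/0.030255 = -0.069671/0.030255 = -2.303.
p-value = P(Z < -2.303) ≈ 0.0106.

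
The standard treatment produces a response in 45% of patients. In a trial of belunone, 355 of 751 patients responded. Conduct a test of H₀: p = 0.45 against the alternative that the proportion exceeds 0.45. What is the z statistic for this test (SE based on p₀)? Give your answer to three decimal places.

p̂ = 355/751 ≈ 0.47270.
Standard error under H₀: √(0.45×0.55/751) = 0.01815.
z = (0.47270 − 0.45)/0.01815 = 0.02270/0.01815 = 1.251.
p-value = P(Z > 1.251) ≈ 0.1055.

z = 1.251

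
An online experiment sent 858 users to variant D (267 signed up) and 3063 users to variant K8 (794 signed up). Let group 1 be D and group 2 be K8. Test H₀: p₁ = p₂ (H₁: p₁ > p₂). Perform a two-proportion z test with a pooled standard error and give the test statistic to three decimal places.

z = 3.028

p̂₁ = 267/858 = 0.311189, p̂₂ = 794/3063 = 0.259223.
Pooled p̂ = (267+794)/(858+3063) = 1061/3921 = 0.270594.
SE = √(0.197373 × 0.00149198) = 0.017160.
z = (0.311189 − 0.259223)/0.017160 = 0.051966/0.017160 = 3.028.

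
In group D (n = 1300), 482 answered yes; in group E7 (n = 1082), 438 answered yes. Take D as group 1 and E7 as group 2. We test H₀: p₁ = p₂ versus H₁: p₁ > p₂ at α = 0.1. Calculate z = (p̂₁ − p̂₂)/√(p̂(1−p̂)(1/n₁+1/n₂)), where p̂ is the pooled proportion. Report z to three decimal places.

z = -1.699

p̂₁ = 482/1300 = 0.37077, p̂₂ = 438/1082 = 0.40481.
Pooled p̂ = (482+438)/(1300+1082) = 920/2382 = 0.38623.
SE = √(p̂(1−p̂)(1/n₁+1/n₂)) = √(0.38623·0.61377·0.00169345) = √(0.000401442) = 0.02004.
z = (0.37077 − 0.40481)/0.02004 = -0.03404/0.02004 = -1.699.
p-value = P(Z > -1.699) ≈ 0.9553; since p > α = 0.1, fail to reject H₀.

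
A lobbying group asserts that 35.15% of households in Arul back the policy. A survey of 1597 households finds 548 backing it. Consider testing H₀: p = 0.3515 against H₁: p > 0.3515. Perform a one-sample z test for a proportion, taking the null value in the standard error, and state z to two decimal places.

z = -0.70

p̂ = 548/1597 ≈ 0.34314.
Under H₀, SE = √(0.3515·0.6485/1597) = √(0.000142735) = 0.01195.
z = (0.34314 − 0.3515)/0.01195 = -0.00836/0.01195 = -0.70.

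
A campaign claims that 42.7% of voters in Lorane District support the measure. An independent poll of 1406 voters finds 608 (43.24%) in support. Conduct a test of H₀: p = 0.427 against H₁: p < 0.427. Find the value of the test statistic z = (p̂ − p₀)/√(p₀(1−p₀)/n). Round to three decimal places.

p̂ = 608/1406 ≈ 0.43243.
SE = √(p₀(1−p₀)/n) = √(0.24467/1406) = 0.01319.
z = (0.43243 − 0.427)/0.01319 = 0.00543/0.01319 = 0.412.
p-value = P(Z < 0.412) ≈ 0.6598.

z = 0.412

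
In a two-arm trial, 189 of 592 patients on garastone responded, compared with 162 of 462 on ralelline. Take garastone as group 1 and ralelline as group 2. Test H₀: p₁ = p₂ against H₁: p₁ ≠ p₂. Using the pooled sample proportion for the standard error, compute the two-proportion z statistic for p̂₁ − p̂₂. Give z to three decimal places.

z = -1.073

p̂₁ = 189/592 = 0.31926, p̂₂ = 162/462 = 0.35065.
Pooled p̂ = (189+162)/(592+462) = 351/1054 = 0.33302.
SE = √(p̂(1−p̂)(1/n₁+1/n₂)) = √(0.33302·0.66698·0.00385369) = √(0.000855969) = 0.02926.
z = (0.31926 − 0.35065)/0.02926 = -0.03139/0.02926 = -1.073.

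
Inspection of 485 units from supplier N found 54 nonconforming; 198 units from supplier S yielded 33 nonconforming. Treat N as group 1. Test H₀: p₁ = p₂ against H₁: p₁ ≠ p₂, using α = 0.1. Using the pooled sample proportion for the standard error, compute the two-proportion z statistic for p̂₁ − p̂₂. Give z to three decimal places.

p̂₁ = 54/485 = 0.11134, p̂₂ = 33/198 = 0.16667.
Pooled p̂ = (54+33)/(485+198) = 87/683 = 0.12738.
SE = √(p̂(1−p̂)(1/n₁+1/n₂)) = √(0.12738·0.87262·0.00711236) = √(0.000790566) = 0.02812.
z = (0.11134 − 0.16667)/0.02812 = -0.05533/0.02812 = -1.968.
Two-sided p-value ≈ 2·Φ(−1.968) = 0.0491. With α = 0.1, reject H₀.

z = -1.968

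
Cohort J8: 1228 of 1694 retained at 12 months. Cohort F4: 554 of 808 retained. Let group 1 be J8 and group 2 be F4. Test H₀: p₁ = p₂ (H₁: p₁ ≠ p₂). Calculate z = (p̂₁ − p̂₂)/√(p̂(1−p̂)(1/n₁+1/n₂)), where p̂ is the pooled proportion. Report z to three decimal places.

z = 2.029

p̂₁ = 1228/1694 = 0.724911, p̂₂ = 554/808 = 0.685644.
Pooled p̂ = (1228+554)/(1694+808) = 1782/2502 = 0.712230.
SE = √(p̂(1−p̂)(1/n₁+1/n₂)) = √(0.712230·0.287770·0.00182794) = √(0.000374652) = 0.019356.
z = (0.724911 − 0.685644)/0.019356 = 0.039267/0.019356 = 2.029.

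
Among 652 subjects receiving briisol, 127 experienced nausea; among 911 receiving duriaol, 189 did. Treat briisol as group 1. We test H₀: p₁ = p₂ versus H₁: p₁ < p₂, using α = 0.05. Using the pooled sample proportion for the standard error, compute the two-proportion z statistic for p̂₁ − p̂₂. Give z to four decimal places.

z = -0.6154

p̂₁ = 127/652 ≈ 0.194785, p̂₂ = 189/911 ≈ 0.207464.
Pooled p̂ = (127+189)/(652+911) = 316/1563 = 0.202175.
SE = √(0.1613 × 0.00263144) = 0.020602.
z = (0.194785 − 0.207464)/0.020602 = -0.012679/0.020602 = -0.6154.
p-value = P(Z < -0.615) ≈ 0.2691, so at α = 0.05 we fail to reject H₀.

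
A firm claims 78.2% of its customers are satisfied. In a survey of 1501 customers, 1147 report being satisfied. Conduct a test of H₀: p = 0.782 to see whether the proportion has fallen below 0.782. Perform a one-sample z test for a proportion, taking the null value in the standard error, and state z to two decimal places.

z = -1.67

p̂ = 1147/1501 = 0.76416.
Under H₀, SE = √(0.782·0.218/1501) = √(0.000113575) = 0.01066.
z = (0.76416 − 0.782)/0.01066 = -0.01784/0.01066 = -1.67.
p-value = P(Z < -1.674) ≈ 0.0470.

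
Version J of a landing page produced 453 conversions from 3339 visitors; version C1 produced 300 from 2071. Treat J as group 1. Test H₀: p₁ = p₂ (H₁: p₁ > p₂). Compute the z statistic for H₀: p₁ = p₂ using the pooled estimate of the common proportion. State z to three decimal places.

p̂₁ = 453/3339 = 0.13567, p̂₂ = 300/2071 = 0.14486.
Pooled p̂ = (453+300)/(3339+2071) = 753/5410 = 0.13919.
SE = √(0.119814 × 0.000782349) = 0.00968.
z = (0.13567 − 0.14486)/0.00968 = -0.00919/0.00968 = -0.949.

z = -0.949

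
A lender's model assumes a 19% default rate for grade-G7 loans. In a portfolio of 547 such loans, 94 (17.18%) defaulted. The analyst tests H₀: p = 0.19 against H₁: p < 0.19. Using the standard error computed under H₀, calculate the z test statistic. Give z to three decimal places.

z = -1.082

p̂ = 94/547 = 0.17185.
Standard error under H₀: √(0.19×0.81/547) = 0.01677.
z = (0.17185 − 0.19)/0.01677 = -0.01815/0.01677 = -1.082.
p-value = P(Z < -1.082) ≈ 0.1396.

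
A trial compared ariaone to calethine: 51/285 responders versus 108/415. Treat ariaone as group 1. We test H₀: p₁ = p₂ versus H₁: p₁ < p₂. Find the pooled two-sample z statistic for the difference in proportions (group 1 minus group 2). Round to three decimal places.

p̂₁ = 51/285 ≈ 0.17895, p̂₂ = 108/415 ≈ 0.26024.
Pooled p̂ = (51+108)/(285+415) = 159/700 = 0.22714.
SE = √(0.175549 × 0.00591841) = 0.03223.
z = (0.17895 − 0.26024)/0.03223 = -0.08129/0.03223 = -2.522.
p-value = P(Z < -2.522) ≈ 0.0058.

z = -2.522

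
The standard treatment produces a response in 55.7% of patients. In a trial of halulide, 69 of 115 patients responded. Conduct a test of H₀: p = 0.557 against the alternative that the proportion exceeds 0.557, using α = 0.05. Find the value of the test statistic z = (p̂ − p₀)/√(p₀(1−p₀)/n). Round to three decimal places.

p̂ = 69/115 = 0.60000.
SE = √(p₀(1−p₀)/n) = √(0.24675/115) = 0.04632.
z = (0.60000 − 0.557)/0.04632 = 0.04300/0.04632 = 0.928.
p-value = P(Z > 0.928) ≈ 0.1766; since p > α = 0.05, fail to reject H₀.

z = 0.928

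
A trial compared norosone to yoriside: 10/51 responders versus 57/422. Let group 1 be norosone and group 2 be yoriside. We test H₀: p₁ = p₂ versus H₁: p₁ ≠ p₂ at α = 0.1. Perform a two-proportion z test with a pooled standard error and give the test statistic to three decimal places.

z = 1.180

p̂₁ = 10/51 = 0.19608, p̂₂ = 57/422 = 0.13507.
Pooled p̂ = (10+57)/(51+422) = 67/473 = 0.14165.
SE = √(0.121585 × 0.0219775) = 0.05169.
z = (0.19608 − 0.13507)/0.05169 = 0.06101/0.05169 = 1.180.
p-value = 2·P(Z > 1.180) ≈ 0.2379; since p > α = 0.1, fail to reject H₀.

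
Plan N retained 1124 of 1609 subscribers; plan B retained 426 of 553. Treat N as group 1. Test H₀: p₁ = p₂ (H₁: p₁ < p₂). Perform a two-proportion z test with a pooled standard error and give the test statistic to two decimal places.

p̂₁ = 1124/1609 = 0.6986, p̂₂ = 426/553 = 0.7703.
Pooled p̂ = (1124+426)/(1609+553) = 1550/2162 = 0.7169.
SE = √(0.202942 × 0.00242982) = 0.0222.
z = (0.6986 − 0.7703)/0.0222 = -0.0717/0.0222 = -3.23.
p-value = P(Z < -3.232) ≈ 0.0006.

z = -3.23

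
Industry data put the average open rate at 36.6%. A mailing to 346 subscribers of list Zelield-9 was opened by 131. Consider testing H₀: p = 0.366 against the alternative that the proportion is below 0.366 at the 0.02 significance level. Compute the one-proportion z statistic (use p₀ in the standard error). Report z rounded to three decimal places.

p̂ = 131/346 = 0.37861.
Standard error under H₀: √(0.366×0.634/346) = 0.02590.
z = (0.37861 − 0.366)/0.02590 = 0.01261/0.02590 = 0.487.
p-value = P(Z < 0.487) ≈ 0.6869; since p > α = 0.02, fail to reject H₀.

z = 0.487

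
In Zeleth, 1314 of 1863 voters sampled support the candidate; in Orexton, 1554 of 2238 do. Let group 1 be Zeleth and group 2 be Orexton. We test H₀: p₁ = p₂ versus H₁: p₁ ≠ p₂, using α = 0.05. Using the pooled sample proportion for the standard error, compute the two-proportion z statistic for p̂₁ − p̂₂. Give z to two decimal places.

z = 0.76

p̂₁ = 1314/1863 = 0.7053, p̂₂ = 1554/2238 = 0.6944.
Pooled p̂ = (1314+1554)/(1863+2238) = 2868/4101 = 0.6993.
SE = √(p̂(1−p̂)(1/n₁+1/n₂)) = √(0.6993·0.3007·0.000983596) = √(0.000206814) = 0.0144.
z = (0.7053 − 0.6944)/0.0144 = 0.0109/0.0144 = 0.76.
p-value = 2·P(Z > 0.761) ≈ 0.4467, so at α = 0.05 we fail to reject H₀.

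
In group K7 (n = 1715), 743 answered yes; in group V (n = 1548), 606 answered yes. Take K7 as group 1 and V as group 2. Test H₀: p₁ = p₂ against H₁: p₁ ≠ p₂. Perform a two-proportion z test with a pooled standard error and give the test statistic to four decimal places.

z = 2.4190

p̂₁ = 743/1715 ≈ 0.4332362, p̂₂ = 606/1548 ≈ 0.3914729.
Pooled p̂ = (743+606)/(1715+1548) = 1349/3263 = 0.4134232.
SE = √(0.242504 × 0.00122909) = 0.0172644.
z = (0.4332362 − 0.3914729)/0.0172644 = 0.0417633/0.0172644 = 2.4190.
Two-sided p-value ≈ 2·Φ(−2.419) = 0.0156.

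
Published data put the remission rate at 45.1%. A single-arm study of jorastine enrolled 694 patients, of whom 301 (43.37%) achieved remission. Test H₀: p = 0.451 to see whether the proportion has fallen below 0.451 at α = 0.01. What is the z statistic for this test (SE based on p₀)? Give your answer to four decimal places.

p̂ = 301/694 ≈ 0.433718.
SE = √(p₀(1−p₀)/n) = √(0.2476/694) = 0.018888.
z = (0.433718 − 0.451)/0.018888 = -0.017282/0.018888 = -0.9150.
p-value = P(Z < -0.915) ≈ 0.1801, so at α = 0.01 we fail to reject H₀.

z = -0.9150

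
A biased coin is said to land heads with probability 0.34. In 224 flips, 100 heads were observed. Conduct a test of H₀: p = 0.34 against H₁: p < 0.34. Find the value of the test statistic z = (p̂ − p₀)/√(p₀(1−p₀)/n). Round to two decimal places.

z = 3.36

p̂ = 100/224 = 0.4464.
Under H₀, SE = √(0.34·0.66/224) = √(0.00100179) = 0.0317.
z = (0.4464 − 0.34)/0.0317 = 0.1064/0.0317 = 3.36.
p-value = P(Z < 3.363) ≈ 0.9996.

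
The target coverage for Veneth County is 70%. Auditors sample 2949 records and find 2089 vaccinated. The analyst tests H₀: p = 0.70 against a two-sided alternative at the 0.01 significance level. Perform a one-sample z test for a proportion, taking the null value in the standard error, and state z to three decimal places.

z = 0.993

p̂ = 2089/2949 ≈ 0.70838.
Standard error under H₀: √(0.7×0.3/2949) = 0.00844.
z = (0.70838 − 0.7)/0.00844 = 0.00838/0.00844 = 0.993.
p-value = 2·P(Z > 0.993) ≈ 0.3209, so at α = 0.01 we fail to reject H₀.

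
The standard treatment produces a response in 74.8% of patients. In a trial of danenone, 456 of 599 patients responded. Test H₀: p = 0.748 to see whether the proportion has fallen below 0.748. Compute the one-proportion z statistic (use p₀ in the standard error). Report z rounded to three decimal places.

z = 0.748

p̂ = 456/599 = 0.76127.
SE = √(p₀(1−p₀)/n) = √(0.1885/599) = 0.01774.
z = (0.76127 − 0.748)/0.01774 = 0.01327/0.01774 = 0.748.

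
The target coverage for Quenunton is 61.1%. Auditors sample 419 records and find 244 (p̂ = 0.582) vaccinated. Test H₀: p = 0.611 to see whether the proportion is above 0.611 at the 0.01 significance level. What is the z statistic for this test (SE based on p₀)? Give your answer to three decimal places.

p̂ = 244/419 = 0.58234.
Under H₀, SE = √(0.611·0.389/419) = √(0.000567253) = 0.02382.
z = (0.58234 − 0.611)/0.02382 = -0.02866/0.02382 = -1.203.
p-value = P(Z > -1.203) ≈ 0.8856, so at α = 0.01 we fail to reject H₀.

z = -1.203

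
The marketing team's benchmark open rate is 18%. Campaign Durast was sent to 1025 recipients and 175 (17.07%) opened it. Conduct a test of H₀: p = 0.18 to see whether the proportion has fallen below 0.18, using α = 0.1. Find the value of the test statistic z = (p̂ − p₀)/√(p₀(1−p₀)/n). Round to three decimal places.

z = -0.772

p̂ = 175/1025 ≈ 0.170732.
Under H₀, SE = √(0.18·0.82/1025) = √(0.000144) = 0.012000.
z = (0.170732 − 0.18)/0.012000 = -0.009268/0.012000 = -0.772.
p-value = P(Z < -0.772) ≈ 0.2200. With α = 0.1, fail to reject H₀.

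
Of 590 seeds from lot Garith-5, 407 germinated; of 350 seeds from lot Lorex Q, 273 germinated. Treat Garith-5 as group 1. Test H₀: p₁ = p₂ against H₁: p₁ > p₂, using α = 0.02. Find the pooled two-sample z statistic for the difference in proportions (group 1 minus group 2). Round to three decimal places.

z = -2.988

p̂₁ = 407/590 = 0.68983, p̂₂ = 273/350 = 0.78000.
Pooled p̂ = (407+273)/(590+350) = 680/940 = 0.72340.
SE = √(p̂(1−p̂)(1/n₁+1/n₂)) = √(0.72340·0.27660·0.00455206) = √(0.000910824) = 0.03018.
z = (0.68983 − 0.78000)/0.03018 = -0.09017/0.03018 = -2.988.
p-value = P(Z > -2.988) ≈ 0.9986. With α = 0.02, fail to reject H₀.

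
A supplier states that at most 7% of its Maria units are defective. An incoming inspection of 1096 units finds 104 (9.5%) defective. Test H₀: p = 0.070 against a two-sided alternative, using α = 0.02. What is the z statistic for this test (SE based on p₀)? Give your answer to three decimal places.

p̂ = 104/1096 ≈ 0.094891.
SE = √(p₀(1−p₀)/n) = √(0.0651/1096) = 0.007707.
z = (0.094891 − 0.07)/0.007707 = 0.024891/0.007707 = 3.230.
p-value = 2·P(Z > 3.230) ≈ 0.0012; since p < α = 0.02, reject H₀.

z = 3.230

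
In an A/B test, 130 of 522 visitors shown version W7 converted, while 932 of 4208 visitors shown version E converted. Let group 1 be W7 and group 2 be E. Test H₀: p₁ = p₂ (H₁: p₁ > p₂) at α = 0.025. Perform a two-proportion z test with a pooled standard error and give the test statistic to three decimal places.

p̂₁ = 130/522 ≈ 0.249042, p̂₂ = 932/4208 ≈ 0.221483.
Pooled p̂ = (130+932)/(522+4208) = 1062/4730 = 0.224524.
SE = √(0.174113 × 0.00215335) = 0.019363.
z = (0.249042 − 0.221483)/0.019363 = 0.027559/0.019363 = 1.423.
p-value = P(Z > 1.423) ≈ 0.0773. With α = 0.025, fail to reject H₀.

z = 1.423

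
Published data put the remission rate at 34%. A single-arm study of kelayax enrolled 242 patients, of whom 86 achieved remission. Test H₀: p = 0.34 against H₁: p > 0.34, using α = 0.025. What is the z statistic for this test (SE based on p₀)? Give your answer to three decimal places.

p̂ = 86/242 = 0.35537.
Standard error under H₀: √(0.34×0.66/242) = 0.03045.
z = (0.35537 − 0.34)/0.03045 = 0.01537/0.03045 = 0.505.
p-value = P(Z > 0.505) ≈ 0.3068, so at α = 0.025 we fail to reject H₀.

z = 0.505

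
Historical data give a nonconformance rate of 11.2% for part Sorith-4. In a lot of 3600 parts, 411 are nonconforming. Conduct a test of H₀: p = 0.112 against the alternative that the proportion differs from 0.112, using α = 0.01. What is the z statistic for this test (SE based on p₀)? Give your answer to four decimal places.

p̂ = 411/3600 ≈ 0.1141667.
Standard error under H₀: √(0.112×0.888/3600) = 0.0052561.
z = (0.1141667 − 0.112)/0.0052561 = 0.0021667/0.0052561 = 0.4122.
p-value = 2·P(Z > 0.412) ≈ 0.6802, so at α = 0.01 we fail to reject H₀.

z = 0.4122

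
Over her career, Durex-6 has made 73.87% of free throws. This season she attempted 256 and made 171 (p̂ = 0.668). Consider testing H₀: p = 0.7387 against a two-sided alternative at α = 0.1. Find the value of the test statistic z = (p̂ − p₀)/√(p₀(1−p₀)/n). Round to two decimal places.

z = -2.58

p̂ = 171/256 = 0.66797.
Under H₀, SE = √(0.7387·0.2613/256) = √(0.000753993) = 0.02746.
z = (0.66797 − 0.7387)/0.02746 = -0.07073/0.02746 = -2.58.
p-value = 2·P(Z > 2.576) ≈ 0.0100; since p < α = 0.1, reject H₀.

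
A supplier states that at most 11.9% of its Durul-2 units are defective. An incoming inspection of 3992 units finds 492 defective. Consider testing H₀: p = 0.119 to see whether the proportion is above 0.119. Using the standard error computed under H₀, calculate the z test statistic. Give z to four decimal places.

p̂ = 492/3992 ≈ 0.1232465.
Under H₀, SE = √(0.119·0.881/3992) = √(2.62623e-05) = 0.0051247.
z = (0.1232465 − 0.119)/0.0051247 = 0.0042465/0.0051247 = 0.8286.
p-value = P(Z > 0.829) ≈ 0.2037.

z = 0.8286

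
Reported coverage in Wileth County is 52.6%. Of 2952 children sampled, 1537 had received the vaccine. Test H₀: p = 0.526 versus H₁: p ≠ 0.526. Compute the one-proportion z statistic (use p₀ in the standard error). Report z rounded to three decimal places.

p̂ = 1537/2952 ≈ 0.52066.
Under H₀, SE = √(0.526·0.474/2952) = √(8.44593e-05) = 0.00919.
z = (0.52066 − 0.526)/0.00919 = -0.00534/0.00919 = -0.581.

z = -0.581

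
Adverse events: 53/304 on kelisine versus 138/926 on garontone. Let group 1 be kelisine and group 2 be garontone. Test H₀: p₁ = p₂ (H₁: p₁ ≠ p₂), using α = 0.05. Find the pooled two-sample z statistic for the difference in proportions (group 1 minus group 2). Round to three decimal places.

z = 1.057

p̂₁ = 53/304 ≈ 0.17434, p̂₂ = 138/926 ≈ 0.14903.
Pooled p̂ = (53+138)/(304+926) = 191/1230 = 0.15528.
SE = √(0.131171 × 0.00436939) = 0.02394.
z = (0.17434 − 0.14903)/0.02394 = 0.02531/0.02394 = 1.057.
Two-sided p-value ≈ 2·Φ(−1.057) = 0.2903, so at α = 0.05 we fail to reject H₀.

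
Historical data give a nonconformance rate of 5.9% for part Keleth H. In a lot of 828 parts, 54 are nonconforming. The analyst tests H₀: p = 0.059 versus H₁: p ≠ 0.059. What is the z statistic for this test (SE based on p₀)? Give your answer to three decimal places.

z = 0.759

p̂ = 54/828 = 0.06522.
SE = √(p₀(1−p₀)/n) = √(0.055519/828) = 0.00819.
z = (0.06522 − 0.059)/0.00819 = 0.00622/0.00819 = 0.759.
Two-sided p-value ≈ 2·Φ(−0.759) = 0.4477.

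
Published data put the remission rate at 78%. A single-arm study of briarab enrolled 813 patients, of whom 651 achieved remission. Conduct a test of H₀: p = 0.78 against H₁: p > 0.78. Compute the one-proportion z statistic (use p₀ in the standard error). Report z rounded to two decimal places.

p̂ = 651/813 = 0.8007.
Standard error under H₀: √(0.78×0.22/813) = 0.0145.
z = (0.8007 − 0.78)/0.0145 = 0.0207/0.0145 = 1.43.

z = 1.43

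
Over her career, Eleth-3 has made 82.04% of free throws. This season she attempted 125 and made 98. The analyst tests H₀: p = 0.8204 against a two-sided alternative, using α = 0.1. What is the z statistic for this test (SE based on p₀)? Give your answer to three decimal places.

z = -1.060

p̂ = 98/125 = 0.78400.
Under H₀, SE = √(0.8204·0.1796/125) = √(0.00117875) = 0.03433.
z = (0.78400 − 0.8204)/0.03433 = -0.03640/0.03433 = -1.060.
p-value = 2·P(Z > 1.060) ≈ 0.2891; since p > α = 0.1, fail to reject H₀.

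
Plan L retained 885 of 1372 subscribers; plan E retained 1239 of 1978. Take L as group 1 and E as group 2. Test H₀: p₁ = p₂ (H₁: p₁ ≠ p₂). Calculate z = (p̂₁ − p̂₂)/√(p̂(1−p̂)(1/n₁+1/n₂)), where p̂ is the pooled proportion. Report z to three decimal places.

z = 1.102

p̂₁ = 885/1372 ≈ 0.64504, p̂₂ = 1239/1978 ≈ 0.62639.
Pooled p̂ = (885+1239)/(1372+1978) = 2124/3350 = 0.63403.
SE = √(p̂(1−p̂)(1/n₁+1/n₂)) = √(0.63403·0.36597·0.00123442) = √(0.000286431) = 0.01692.
z = (0.64504 − 0.62639)/0.01692 = 0.01865/0.01692 = 1.102.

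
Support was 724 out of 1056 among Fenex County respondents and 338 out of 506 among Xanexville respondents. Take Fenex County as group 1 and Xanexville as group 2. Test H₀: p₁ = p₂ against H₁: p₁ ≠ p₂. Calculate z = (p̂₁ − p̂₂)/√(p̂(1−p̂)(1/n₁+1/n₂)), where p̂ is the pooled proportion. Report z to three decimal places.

p̂₁ = 724/1056 = 0.68561, p̂₂ = 338/506 = 0.66798.
Pooled p̂ = (724+338)/(1056+506) = 1062/1562 = 0.67990.
SE = √(p̂(1−p̂)(1/n₁+1/n₂)) = √(0.67990·0.32010·0.00292325) = √(0.000636208) = 0.02522.
z = (0.68561 − 0.66798)/0.02522 = 0.01763/0.02522 = 0.699.

z = 0.699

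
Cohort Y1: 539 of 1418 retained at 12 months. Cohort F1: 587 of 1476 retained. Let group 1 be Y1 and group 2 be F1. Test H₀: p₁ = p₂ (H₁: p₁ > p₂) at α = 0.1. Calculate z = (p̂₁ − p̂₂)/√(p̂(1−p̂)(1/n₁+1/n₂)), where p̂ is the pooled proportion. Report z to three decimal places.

p̂₁ = 539/1418 = 0.38011, p̂₂ = 587/1476 = 0.39770.
Pooled p̂ = (539+587)/(1418+1476) = 1126/2894 = 0.38908.
SE = √(p̂(1−p̂)(1/n₁+1/n₂)) = √(0.38908·0.61092·0.00138273) = √(0.00032867) = 0.01813.
z = (0.38011 − 0.39770)/0.01813 = -0.01759/0.01813 = -0.970.
p-value = P(Z > -0.970) ≈ 0.8340. With α = 0.1, fail to reject H₀.

z = -0.970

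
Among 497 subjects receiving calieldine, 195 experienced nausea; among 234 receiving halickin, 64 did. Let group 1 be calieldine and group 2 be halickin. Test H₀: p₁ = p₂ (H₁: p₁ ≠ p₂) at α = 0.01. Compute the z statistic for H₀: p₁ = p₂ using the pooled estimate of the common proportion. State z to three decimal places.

p̂₁ = 195/497 ≈ 0.39235, p̂₂ = 64/234 ≈ 0.27350.
Pooled p̂ = (195+64)/(497+234) = 259/731 = 0.35431.
SE = √(0.228774 × 0.00628558) = 0.03792.
z = (0.39235 − 0.27350)/0.03792 = 0.11885/0.03792 = 3.134.
p-value = 2·P(Z > 3.134) ≈ 0.0017. With α = 0.01, reject H₀.

z = 3.134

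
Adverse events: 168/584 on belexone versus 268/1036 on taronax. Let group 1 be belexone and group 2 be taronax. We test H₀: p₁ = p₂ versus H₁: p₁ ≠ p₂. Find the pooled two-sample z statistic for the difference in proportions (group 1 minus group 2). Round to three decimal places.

z = 1.263

p̂₁ = 168/584 ≈ 0.28767, p̂₂ = 268/1036 ≈ 0.25869.
Pooled p̂ = (168+268)/(584+1036) = 436/1620 = 0.26914.
SE = √(p̂(1−p̂)(1/n₁+1/n₂)) = √(0.26914·0.73086·0.00267758) = √(0.000526685) = 0.02295.
z = (0.28767 − 0.25869)/0.02295 = 0.02898/0.02295 = 1.263.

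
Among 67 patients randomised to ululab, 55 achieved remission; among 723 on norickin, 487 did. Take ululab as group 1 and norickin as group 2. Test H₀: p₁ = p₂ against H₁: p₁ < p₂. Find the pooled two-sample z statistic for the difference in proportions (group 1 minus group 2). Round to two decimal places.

z = 2.49

p̂₁ = 55/67 = 0.82090, p̂₂ = 487/723 = 0.67358.
Pooled p̂ = (55+487)/(67+723) = 542/790 = 0.68608.
SE = √(0.215376 × 0.0163085) = 0.05927.
z = (0.82090 − 0.67358)/0.05927 = 0.14732/0.05927 = 2.49.
p-value = P(Z < 2.486) ≈ 0.9935.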